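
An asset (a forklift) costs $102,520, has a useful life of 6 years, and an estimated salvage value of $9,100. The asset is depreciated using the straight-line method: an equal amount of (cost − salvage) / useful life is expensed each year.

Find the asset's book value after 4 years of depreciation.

Depreciable base = $102,520 − $9,100 = $93,420.
Annual expense = $93,420 / 6 = $15,570.
End of year 1: book value $86,950.
End of year 2: book value $71,380.
End of year 3: book value $55,810.
End of year 4: book value $40,240.

$40,240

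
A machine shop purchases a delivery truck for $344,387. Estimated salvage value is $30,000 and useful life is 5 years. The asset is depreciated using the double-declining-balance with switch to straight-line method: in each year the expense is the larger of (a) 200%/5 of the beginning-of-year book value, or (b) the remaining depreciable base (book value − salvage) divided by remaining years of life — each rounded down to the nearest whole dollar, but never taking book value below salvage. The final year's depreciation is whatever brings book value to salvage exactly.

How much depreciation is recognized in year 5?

Depreciable base = $344,387 − $30,000 = $314,387.
Year 1: DB = ⌊$344,387 × 200%/5⌋ = $137,754; SL = ⌊$314,387/5⌋ = $62,877 → take DB $137,754. Book value $206,633.
Year 2: DB = ⌊$206,633 × 200%/5⌋ = $82,653; SL = ⌊$176,633/4⌋ = $44,158 → take DB $82,653. Book value $123,980.
Year 3: DB = ⌊$123,980 × 200%/5⌋ = $49,592; SL = ⌊$93,980/3⌋ = $31,326 → take DB $49,592. Book value $74,388.
Year 4: DB = ⌊$74,388 × 200%/5⌋ = $29,755; SL = ⌊$44,388/2⌋ = $22,194 → take DB $29,755. Book value $44,633.
Year 5 (final): $44,633 − $30,000 = $14,633. Book value $30,000.

$14,633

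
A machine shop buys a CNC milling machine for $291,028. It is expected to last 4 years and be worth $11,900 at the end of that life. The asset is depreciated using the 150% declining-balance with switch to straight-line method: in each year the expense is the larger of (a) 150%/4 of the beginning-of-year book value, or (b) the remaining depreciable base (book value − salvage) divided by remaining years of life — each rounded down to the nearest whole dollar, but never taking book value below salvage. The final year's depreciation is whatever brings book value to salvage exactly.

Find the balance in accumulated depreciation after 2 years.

$177,344

Depreciable base = $291,028 − $11,900 = $279,128.
Year 1: DB = ⌊$291,028 × 150%/4⌋ = $109,135; SL = ⌊$279,128/4⌋ = $69,782 → take DB $109,135. Book value $181,893.
Year 2: DB = ⌊$181,893 × 150%/4⌋ = $68,209; SL = ⌊$169,993/3⌋ = $56,664 → take DB $68,209. Book value $113,684.
Accumulated through year 2 = $291,028 − $113,684 = $177,344.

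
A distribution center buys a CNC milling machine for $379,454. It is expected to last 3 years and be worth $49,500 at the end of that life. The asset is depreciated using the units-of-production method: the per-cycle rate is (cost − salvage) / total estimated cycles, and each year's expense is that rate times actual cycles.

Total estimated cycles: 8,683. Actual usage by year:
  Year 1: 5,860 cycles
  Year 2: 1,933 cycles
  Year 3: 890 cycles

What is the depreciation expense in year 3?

$33,820

Depreciable base = $379,454 − $49,500 = $329,954.
Rate = $329,954 / 8,683 cycles = $38 per cycle.
Year 1: 5,860 × $38 = $222,680. Book value $156,774.
Year 2: 1,933 × $38 = $73,454. Book value $83,320.
Year 3: 890 × $38 = $33,820. Book value $49,500.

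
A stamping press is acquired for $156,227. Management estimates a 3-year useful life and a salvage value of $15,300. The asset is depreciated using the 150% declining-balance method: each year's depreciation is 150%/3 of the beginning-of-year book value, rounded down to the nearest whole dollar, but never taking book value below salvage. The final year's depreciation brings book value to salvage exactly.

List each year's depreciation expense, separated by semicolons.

$78,113; $39,057; $23,757

Depreciable base = $156,227 − $15,300 = $140,927.
Year 1: ⌊$156,227 × 150%/3⌋ = $78,113. Book value $78,114.
Year 2: ⌊$78,114 × 150%/3⌋ = $39,057. Book value $39,057.
Year 3 (final): $39,057 − $15,300 = $23,757. Book value $15,300.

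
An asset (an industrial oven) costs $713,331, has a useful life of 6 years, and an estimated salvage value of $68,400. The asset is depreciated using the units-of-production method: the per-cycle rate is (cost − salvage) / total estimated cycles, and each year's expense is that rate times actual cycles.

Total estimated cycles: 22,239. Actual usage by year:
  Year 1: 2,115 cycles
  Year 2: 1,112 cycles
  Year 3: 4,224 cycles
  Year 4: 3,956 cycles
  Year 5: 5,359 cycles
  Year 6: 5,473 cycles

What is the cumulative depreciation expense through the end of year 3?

$216,079

Depreciable base = $713,331 − $68,400 = $644,931.
Rate = $644,931 / 22,239 cycles = $29 per cycle.
Year 1: 2,115 × $29 = $61,335. Book value $651,996.
Year 2: 1,112 × $29 = $32,248. Book value $619,748.
Year 3: 4,224 × $29 = $122,496. Book value $497,252.
Accumulated through year 3 = $713,331 − $497,252 = $216,079.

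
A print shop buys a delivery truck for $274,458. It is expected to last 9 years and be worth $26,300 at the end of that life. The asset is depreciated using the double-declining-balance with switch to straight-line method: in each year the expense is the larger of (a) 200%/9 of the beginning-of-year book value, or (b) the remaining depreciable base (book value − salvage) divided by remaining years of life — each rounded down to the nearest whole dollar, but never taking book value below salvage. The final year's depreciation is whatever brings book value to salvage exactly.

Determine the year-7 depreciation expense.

Depreciable base = $274,458 − $26,300 = $248,158.
Year 1: DB = ⌊$274,458 × 200%/9⌋ = $60,990; SL = ⌊$248,158/9⌋ = $27,573 → take DB $60,990. Book value $213,468.
Year 2: DB = ⌊$213,468 × 200%/9⌋ = $47,437; SL = ⌊$187,168/8⌋ = $23,396 → take DB $47,437. Book value $166,031.
Year 3: DB = ⌊$166,031 × 200%/9⌋ = $36,895; SL = ⌊$139,731/7⌋ = $19,961 → take DB $36,895. Book value $129,136.
Year 4: DB = ⌊$129,136 × 200%/9⌋ = $28,696; SL = ⌊$102,836/6⌋ = $17,139 → take DB $28,696. Book value $100,440.
Year 5: DB = ⌊$100,440 × 200%/9⌋ = $22,320; SL = ⌊$74,140/5⌋ = $14,828 → take DB $22,320. Book value $78,120.
Year 6: DB = ⌊$78,120 × 200%/9⌋ = $17,360; SL = ⌊$51,820/4⌋ = $12,955 → take DB $17,360. Book value $60,760.
Year 7: DB = ⌊$60,760 × 200%/9⌋ = $13,502; SL = ⌊$34,460/3⌋ = $11,486 → take DB $13,502. Book value $47,258.

$13,502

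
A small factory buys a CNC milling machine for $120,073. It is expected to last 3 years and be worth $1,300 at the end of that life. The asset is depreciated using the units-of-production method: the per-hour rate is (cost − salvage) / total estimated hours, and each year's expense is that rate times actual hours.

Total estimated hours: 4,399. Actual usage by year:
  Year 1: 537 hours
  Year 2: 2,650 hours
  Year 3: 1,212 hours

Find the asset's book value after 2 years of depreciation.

Depreciable base = $120,073 − $1,300 = $118,773.
Rate = $118,773 / 4,399 hours = $27 per hour.
Year 1: 537 × $27 = $14,499. Book value $105,574.
Year 2: 2,650 × $27 = $71,550. Book value $34,024.

$34,024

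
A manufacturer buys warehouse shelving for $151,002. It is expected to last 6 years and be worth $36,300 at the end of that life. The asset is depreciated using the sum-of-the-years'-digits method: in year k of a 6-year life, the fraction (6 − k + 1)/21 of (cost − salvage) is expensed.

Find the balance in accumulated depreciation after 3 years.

$81,930

Depreciable base = $151,002 − $36,300 = $114,702.
Sum of the years' digits = 6+5+4+3+2+1 = 21.
Year 1: $114,702 × 6/21 = $32,772. Book value $118,230.
Year 2: $114,702 × 5/21 = $27,310. Book value $90,920.
Year 3: $114,702 × 4/21 = $21,848. Book value $69,072.
Accumulated through year 3 = $151,002 − $69,072 = $81,930.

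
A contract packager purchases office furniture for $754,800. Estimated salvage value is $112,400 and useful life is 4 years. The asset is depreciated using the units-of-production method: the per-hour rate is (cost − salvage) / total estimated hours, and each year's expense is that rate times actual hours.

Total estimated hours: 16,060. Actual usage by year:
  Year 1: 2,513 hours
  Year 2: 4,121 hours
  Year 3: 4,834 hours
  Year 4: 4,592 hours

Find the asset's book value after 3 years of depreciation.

$296,080

Depreciable base = $754,800 − $112,400 = $642,400.
Rate = $642,400 / 16,060 hours = $40 per hour.
Year 1: 2,513 × $40 = $100,520. Book value $654,280.
Year 2: 4,121 × $40 = $164,840. Book value $489,440.
Year 3: 4,834 × $40 = $193,360. Book value $296,080.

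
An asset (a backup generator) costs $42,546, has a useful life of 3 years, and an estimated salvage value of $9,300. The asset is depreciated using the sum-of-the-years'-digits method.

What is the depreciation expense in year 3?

$5,541

Depreciable base = $42,546 − $9,300 = $33,246.
Sum of the years' digits = 3+2+1 = 6.
Year 1: $33,246 × 3/6 = $16,623. Book value $25,923.
Year 2: $33,246 × 2/6 = $11,082. Book value $14,841.
Year 3: $33,246 × 1/6 = $5,541. Book value $9,300.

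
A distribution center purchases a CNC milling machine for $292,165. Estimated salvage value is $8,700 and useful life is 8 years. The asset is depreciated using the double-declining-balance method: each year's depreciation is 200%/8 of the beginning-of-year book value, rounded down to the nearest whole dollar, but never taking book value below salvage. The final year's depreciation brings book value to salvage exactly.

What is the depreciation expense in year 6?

Depreciable base = $292,165 − $8,700 = $283,465.
Year 1: ⌊$292,165 × 200%/8⌋ = $73,041. Book value $219,124.
Year 2: ⌊$219,124 × 200%/8⌋ = $54,781. Book value $164,343.
Year 3: ⌊$164,343 × 200%/8⌋ = $41,085. Book value $123,258.
Year 4: ⌊$123,258 × 200%/8⌋ = $30,814. Book value $92,444.
Year 5: ⌊$92,444 × 200%/8⌋ = $23,111. Book value $69,333.
Year 6: ⌊$69,333 × 200%/8⌋ = $17,333. Book value $52,000.

$17,333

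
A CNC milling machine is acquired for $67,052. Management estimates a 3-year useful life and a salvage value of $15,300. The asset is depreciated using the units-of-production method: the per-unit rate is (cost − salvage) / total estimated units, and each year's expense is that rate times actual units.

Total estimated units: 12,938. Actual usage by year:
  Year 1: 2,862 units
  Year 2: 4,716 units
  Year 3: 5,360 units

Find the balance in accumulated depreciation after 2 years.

$30,312

Depreciable base = $67,052 − $15,300 = $51,752.
Rate = $51,752 / 12,938 units = $4 per unit.
Year 1: 2,862 × $4 = $11,448. Book value $55,604.
Year 2: 4,716 × $4 = $18,864. Book value $36,740.
Accumulated through year 2 = $67,052 − $36,740 = $30,312.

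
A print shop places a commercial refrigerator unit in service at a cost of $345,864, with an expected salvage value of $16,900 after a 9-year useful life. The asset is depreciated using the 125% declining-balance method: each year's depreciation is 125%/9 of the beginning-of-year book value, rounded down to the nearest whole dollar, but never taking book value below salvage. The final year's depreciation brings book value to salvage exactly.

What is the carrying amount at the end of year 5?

Depreciable base = $345,864 − $16,900 = $328,964.
Year 1: ⌊$345,864 × 125%/9⌋ = $48,036. Book value $297,828.
Year 2: ⌊$297,828 × 125%/9⌋ = $41,365. Book value $256,463.
Year 3: ⌊$256,463 × 125%/9⌋ = $35,619. Book value $220,844.
Year 4: ⌊$220,844 × 125%/9⌋ = $30,672. Book value $190,172.
Year 5: ⌊$190,172 × 125%/9⌋ = $26,412. Book value $163,760.

$163,760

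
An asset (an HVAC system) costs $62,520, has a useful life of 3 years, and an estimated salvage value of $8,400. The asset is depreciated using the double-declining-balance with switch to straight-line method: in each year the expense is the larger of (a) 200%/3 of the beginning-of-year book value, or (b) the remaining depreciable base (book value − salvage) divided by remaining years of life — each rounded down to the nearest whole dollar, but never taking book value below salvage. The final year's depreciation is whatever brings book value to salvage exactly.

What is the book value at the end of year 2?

$8,400

Depreciable base = $62,520 − $8,400 = $54,120.
Year 1: DB = ⌊$62,520 × 200%/3⌋ = $41,680; SL = ⌊$54,120/3⌋ = $18,040 → take DB $41,680. Book value $20,840.
Year 2: DB = ⌊$20,840 × 200%/3⌋ = $13,893; SL = ⌊$12,440/2⌋ = $6,220 → take DB $13,893, capped at $12,440. Book value $8,400.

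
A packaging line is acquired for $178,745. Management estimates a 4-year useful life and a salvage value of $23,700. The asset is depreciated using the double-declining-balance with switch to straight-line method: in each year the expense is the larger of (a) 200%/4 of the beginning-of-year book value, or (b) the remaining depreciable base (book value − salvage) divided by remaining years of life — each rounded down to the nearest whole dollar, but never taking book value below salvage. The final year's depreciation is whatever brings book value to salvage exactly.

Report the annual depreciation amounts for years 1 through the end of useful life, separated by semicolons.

Depreciable base = $178,745 − $23,700 = $155,045.
Year 1: DB = ⌊$178,745 × 200%/4⌋ = $89,372; SL = ⌊$155,045/4⌋ = $38,761 → take DB $89,372. Book value $89,373.
Year 2: DB = ⌊$89,373 × 200%/4⌋ = $44,686; SL = ⌊$65,673/3⌋ = $21,891 → take DB $44,686. Book value $44,687.
Year 3: DB = ⌊$44,687 × 200%/4⌋ = $22,343; SL = ⌊$20,987/2⌋ = $10,493 → take DB $22,343, capped at $20,987. Book value $23,700.
Year 4 (final): $23,700 − $23,700 = $0. Book value $23,700.

$89,372; $44,686; $20,987; $0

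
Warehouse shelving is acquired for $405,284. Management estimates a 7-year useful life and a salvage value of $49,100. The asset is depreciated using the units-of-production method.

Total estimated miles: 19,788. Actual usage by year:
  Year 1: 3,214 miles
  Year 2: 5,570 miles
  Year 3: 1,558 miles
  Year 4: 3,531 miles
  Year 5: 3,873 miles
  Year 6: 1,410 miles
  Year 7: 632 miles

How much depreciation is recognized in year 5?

Depreciable base = $405,284 − $49,100 = $356,184.
Rate = $356,184 / 19,788 miles = $18 per mile.
Year 1: 3,214 × $18 = $57,852. Book value $347,432.
Year 2: 5,570 × $18 = $100,260. Book value $247,172.
Year 3: 1,558 × $18 = $28,044. Book value $219,128.
Year 4: 3,531 × $18 = $63,558. Book value $155,570.
Year 5: 3,873 × $18 = $69,714. Book value $85,856.

$69,714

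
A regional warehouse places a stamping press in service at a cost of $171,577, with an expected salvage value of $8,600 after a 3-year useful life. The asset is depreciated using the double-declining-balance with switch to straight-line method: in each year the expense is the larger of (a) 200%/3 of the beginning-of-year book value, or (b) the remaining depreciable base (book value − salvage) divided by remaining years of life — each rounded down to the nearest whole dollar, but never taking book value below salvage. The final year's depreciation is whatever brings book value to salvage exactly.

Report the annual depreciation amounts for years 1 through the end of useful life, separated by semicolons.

$114,384; $38,128; $10,465

Depreciable base = $171,577 − $8,600 = $162,977.
Year 1: DB = ⌊$171,577 × 200%/3⌋ = $114,384; SL = ⌊$162,977/3⌋ = $54,325 → take DB $114,384. Book value $57,193.
Year 2: DB = ⌊$57,193 × 200%/3⌋ = $38,128; SL = ⌊$48,593/2⌋ = $24,296 → take DB $38,128. Book value $19,065.
Year 3 (final): $19,065 − $8,600 = $10,465. Book value $8,600.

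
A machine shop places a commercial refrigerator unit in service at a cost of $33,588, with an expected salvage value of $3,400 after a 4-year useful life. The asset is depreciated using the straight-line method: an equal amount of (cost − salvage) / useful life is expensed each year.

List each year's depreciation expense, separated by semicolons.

Depreciable base = $33,588 − $3,400 = $30,188.
Annual expense = $30,188 / 4 = $7,547.
End of year 1: book value $26,041.
End of year 2: book value $18,494.
End of year 3: book value $10,947.
End of year 4: book value $3,400.

$7,547; $7,547; $7,547; $7,547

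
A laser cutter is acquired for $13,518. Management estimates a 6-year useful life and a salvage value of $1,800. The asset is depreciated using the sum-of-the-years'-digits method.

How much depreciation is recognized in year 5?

Depreciable base = $13,518 − $1,800 = $11,718.
Sum of the years' digits = 6+5+4+3+2+1 = 21.
Year 1: $11,718 × 6/21 = $3,348. Book value $10,170.
Year 2: $11,718 × 5/21 = $2,790. Book value $7,380.
Year 3: $11,718 × 4/21 = $2,232. Book value $5,148.
Year 4: $11,718 × 3/21 = $1,674. Book value $3,474.
Year 5: $11,718 × 2/21 = $1,116. Book value $2,358.

$1,116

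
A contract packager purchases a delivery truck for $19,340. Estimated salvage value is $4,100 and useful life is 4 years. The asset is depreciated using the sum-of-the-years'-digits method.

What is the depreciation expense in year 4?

Depreciable base = $19,340 − $4,100 = $15,240.
Sum of the years' digits = 4+3+2+1 = 10.
Year 1: $15,240 × 4/10 = $6,096. Book value $13,244.
Year 2: $15,240 × 3/10 = $4,572. Book value $8,672.
Year 3: $15,240 × 2/10 = $3,048. Book value $5,624.
Year 4: $15,240 × 1/10 = $1,524. Book value $4,100.

$1,524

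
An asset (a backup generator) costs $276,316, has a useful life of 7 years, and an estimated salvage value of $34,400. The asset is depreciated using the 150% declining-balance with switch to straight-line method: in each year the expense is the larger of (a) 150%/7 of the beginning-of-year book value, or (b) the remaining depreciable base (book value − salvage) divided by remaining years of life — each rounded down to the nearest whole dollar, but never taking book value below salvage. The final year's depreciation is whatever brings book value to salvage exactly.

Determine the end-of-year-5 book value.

$81,674

Depreciable base = $276,316 − $34,400 = $241,916.
Year 1: DB = ⌊$276,316 × 150%/7⌋ = $59,210; SL = ⌊$241,916/7⌋ = $34,559 → take DB $59,210. Book value $217,106.
Year 2: DB = ⌊$217,106 × 150%/7⌋ = $46,522; SL = ⌊$182,706/6⌋ = $30,451 → take DB $46,522. Book value $170,584.
Year 3: DB = ⌊$170,584 × 150%/7⌋ = $36,553; SL = ⌊$136,184/5⌋ = $27,236 → take DB $36,553. Book value $134,031.
Year 4: DB = ⌊$134,031 × 150%/7⌋ = $28,720; SL = ⌊$99,631/4⌋ = $24,907 → take DB $28,720. Book value $105,311.
Year 5: DB = ⌊$105,311 × 150%/7⌋ = $22,566; SL = ⌊$70,911/3⌋ = $23,637 → take SL $23,637. Book value $81,674.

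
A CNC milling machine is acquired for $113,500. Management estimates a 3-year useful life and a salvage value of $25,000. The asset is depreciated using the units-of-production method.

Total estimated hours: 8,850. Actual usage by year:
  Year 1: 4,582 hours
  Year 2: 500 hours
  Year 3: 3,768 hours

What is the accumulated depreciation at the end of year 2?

$50,820

Depreciable base = $113,500 − $25,000 = $88,500.
Rate = $88,500 / 8,850 hours = $10 per hour.
Year 1: 4,582 × $10 = $45,820. Book value $67,680.
Year 2: 500 × $10 = $5,000. Book value $62,680.
Accumulated through year 2 = $113,500 − $62,680 = $50,820.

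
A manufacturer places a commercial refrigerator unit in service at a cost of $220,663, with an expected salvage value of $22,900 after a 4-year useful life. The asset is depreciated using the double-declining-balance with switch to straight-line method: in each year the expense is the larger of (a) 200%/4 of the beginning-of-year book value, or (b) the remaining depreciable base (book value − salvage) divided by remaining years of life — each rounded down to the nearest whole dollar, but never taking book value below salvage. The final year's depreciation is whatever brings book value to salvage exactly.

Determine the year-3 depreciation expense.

$27,583

Depreciable base = $220,663 − $22,900 = $197,763.
Year 1: DB = ⌊$220,663 × 200%/4⌋ = $110,331; SL = ⌊$197,763/4⌋ = $49,440 → take DB $110,331. Book value $110,332.
Year 2: DB = ⌊$110,332 × 200%/4⌋ = $55,166; SL = ⌊$87,432/3⌋ = $29,144 → take DB $55,166. Book value $55,166.
Year 3: DB = ⌊$55,166 × 200%/4⌋ = $27,583; SL = ⌊$32,266/2⌋ = $16,133 → take DB $27,583. Book value $27,583.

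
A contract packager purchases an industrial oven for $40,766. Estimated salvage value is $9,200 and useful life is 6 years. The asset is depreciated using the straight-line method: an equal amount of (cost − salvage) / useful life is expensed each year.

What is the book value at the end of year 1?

$35,505

Depreciable base = $40,766 − $9,200 = $31,566.
Annual expense = $31,566 / 6 = $5,261.
End of year 1: book value $35,505.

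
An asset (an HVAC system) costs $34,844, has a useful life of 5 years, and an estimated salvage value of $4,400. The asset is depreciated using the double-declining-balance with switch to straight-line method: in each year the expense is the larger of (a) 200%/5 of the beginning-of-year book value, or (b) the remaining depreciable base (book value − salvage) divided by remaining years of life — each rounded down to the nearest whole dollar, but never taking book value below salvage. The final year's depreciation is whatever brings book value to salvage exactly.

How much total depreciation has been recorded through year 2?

$22,299

Depreciable base = $34,844 − $4,400 = $30,444.
Year 1: DB = ⌊$34,844 × 200%/5⌋ = $13,937; SL = ⌊$30,444/5⌋ = $6,088 → take DB $13,937. Book value $20,907.
Year 2: DB = ⌊$20,907 × 200%/5⌋ = $8,362; SL = ⌊$16,507/4⌋ = $4,126 → take DB $8,362. Book value $12,545.
Accumulated through year 2 = $34,844 − $12,545 = $22,299.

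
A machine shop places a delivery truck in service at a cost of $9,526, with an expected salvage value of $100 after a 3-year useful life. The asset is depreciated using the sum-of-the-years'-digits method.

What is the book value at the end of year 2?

Depreciable base = $9,526 − $100 = $9,426.
Sum of the years' digits = 3+2+1 = 6.
Year 1: $9,426 × 3/6 = $4,713. Book value $4,813.
Year 2: $9,426 × 2/6 = $3,142. Book value $1,671.

$1,671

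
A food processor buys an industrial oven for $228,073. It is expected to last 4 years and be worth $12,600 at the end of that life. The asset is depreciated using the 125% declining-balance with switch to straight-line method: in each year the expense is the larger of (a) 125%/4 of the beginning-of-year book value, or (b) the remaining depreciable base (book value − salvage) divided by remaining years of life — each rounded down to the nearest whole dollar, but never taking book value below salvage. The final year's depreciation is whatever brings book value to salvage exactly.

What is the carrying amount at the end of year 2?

$107,801

Depreciable base = $228,073 − $12,600 = $215,473.
Year 1: DB = ⌊$228,073 × 125%/4⌋ = $71,272; SL = ⌊$215,473/4⌋ = $53,868 → take DB $71,272. Book value $156,801.
Year 2: DB = ⌊$156,801 × 125%/4⌋ = $49,000; SL = ⌊$144,201/3⌋ = $48,067 → take DB $49,000. Book value $107,801.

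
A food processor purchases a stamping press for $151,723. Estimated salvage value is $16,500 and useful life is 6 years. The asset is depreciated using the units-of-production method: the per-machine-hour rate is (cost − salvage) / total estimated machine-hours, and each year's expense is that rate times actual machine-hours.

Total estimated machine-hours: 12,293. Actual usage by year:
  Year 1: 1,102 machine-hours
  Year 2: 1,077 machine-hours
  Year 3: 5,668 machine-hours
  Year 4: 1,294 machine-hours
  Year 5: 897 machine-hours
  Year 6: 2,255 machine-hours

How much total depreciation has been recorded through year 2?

$23,969

Depreciable base = $151,723 − $16,500 = $135,223.
Rate = $135,223 / 12,293 machine-hours = $11 per machine-hour.
Year 1: 1,102 × $11 = $12,122. Book value $139,601.
Year 2: 1,077 × $11 = $11,847. Book value $127,754.
Accumulated through year 2 = $151,723 − $127,754 = $23,969.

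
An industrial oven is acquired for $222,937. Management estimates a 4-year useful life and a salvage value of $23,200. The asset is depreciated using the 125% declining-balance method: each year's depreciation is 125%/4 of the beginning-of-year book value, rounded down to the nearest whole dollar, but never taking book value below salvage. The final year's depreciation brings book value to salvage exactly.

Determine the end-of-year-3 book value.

Depreciable base = $222,937 − $23,200 = $199,737.
Year 1: ⌊$222,937 × 125%/4⌋ = $69,667. Book value $153,270.
Year 2: ⌊$153,270 × 125%/4⌋ = $47,896. Book value $105,374.
Year 3: ⌊$105,374 × 125%/4⌋ = $32,929. Book value $72,445.

$72,445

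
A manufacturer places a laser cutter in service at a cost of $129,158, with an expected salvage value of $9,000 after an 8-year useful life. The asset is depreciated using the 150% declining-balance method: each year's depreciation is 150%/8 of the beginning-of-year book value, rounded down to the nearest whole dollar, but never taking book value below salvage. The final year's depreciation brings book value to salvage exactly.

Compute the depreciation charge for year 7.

$6,967

Depreciable base = $129,158 − $9,000 = $120,158.
Year 1: ⌊$129,158 × 150%/8⌋ = $24,217. Book value $104,941.
Year 2: ⌊$104,941 × 150%/8⌋ = $19,676. Book value $85,265.
Year 3: ⌊$85,265 × 150%/8⌋ = $15,987. Book value $69,278.
Year 4: ⌊$69,278 × 150%/8⌋ = $12,989. Book value $56,289.
Year 5: ⌊$56,289 × 150%/8⌋ = $10,554. Book value $45,735.
Year 6: ⌊$45,735 × 150%/8⌋ = $8,575. Book value $37,160.
Year 7: ⌊$37,160 × 150%/8⌋ = $6,967. Book value $30,193.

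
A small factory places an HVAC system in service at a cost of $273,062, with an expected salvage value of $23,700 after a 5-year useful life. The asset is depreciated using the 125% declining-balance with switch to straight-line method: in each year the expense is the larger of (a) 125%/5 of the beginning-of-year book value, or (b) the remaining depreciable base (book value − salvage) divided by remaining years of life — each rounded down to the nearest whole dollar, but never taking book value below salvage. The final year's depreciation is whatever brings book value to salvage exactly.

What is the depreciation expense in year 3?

$43,299

Depreciable base = $273,062 − $23,700 = $249,362.
Year 1: DB = ⌊$273,062 × 125%/5⌋ = $68,265; SL = ⌊$249,362/5⌋ = $49,872 → take DB $68,265. Book value $204,797.
Year 2: DB = ⌊$204,797 × 125%/5⌋ = $51,199; SL = ⌊$181,097/4⌋ = $45,274 → take DB $51,199. Book value $153,598.
Year 3: DB = ⌊$153,598 × 125%/5⌋ = $38,399; SL = ⌊$129,898/3⌋ = $43,299 → take SL $43,299. Book value $110,299.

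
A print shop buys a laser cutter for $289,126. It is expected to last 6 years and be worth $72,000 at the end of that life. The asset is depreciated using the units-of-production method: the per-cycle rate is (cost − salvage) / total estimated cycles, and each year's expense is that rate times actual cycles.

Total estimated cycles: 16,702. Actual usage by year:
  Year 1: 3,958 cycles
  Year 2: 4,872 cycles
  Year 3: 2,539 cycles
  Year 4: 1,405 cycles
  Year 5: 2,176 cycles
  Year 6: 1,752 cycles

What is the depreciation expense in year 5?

$28,288

Depreciable base = $289,126 − $72,000 = $217,126.
Rate = $217,126 / 16,702 cycles = $13 per cycle.
Year 1: 3,958 × $13 = $51,454. Book value $237,672.
Year 2: 4,872 × $13 = $63,336. Book value $174,336.
Year 3: 2,539 × $13 = $33,007. Book value $141,329.
Year 4: 1,405 × $13 = $18,265. Book value $123,064.
Year 5: 2,176 × $13 = $28,288. Book value $94,776.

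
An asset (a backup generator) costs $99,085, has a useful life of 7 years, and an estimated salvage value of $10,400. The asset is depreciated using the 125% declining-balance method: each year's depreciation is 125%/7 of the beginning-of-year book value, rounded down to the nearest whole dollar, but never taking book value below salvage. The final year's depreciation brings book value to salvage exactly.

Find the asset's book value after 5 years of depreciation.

Depreciable base = $99,085 − $10,400 = $88,685.
Year 1: ⌊$99,085 × 125%/7⌋ = $17,693. Book value $81,392.
Year 2: ⌊$81,392 × 125%/7⌋ = $14,534. Book value $66,858.
Year 3: ⌊$66,858 × 125%/7⌋ = $11,938. Book value $54,920.
Year 4: ⌊$54,920 × 125%/7⌋ = $9,807. Book value $45,113.
Year 5: ⌊$45,113 × 125%/7⌋ = $8,055. Book value $37,058.

$37,058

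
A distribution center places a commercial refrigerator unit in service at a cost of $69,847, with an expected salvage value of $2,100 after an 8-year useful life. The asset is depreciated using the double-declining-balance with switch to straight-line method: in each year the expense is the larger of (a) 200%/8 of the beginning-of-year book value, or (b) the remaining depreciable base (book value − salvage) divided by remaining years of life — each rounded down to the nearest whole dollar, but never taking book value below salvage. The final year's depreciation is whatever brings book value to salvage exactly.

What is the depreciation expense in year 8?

Depreciable base = $69,847 − $2,100 = $67,747.
Year 1: DB = ⌊$69,847 × 200%/8⌋ = $17,461; SL = ⌊$67,747/8⌋ = $8,468 → take DB $17,461. Book value $52,386.
Year 2: DB = ⌊$52,386 × 200%/8⌋ = $13,096; SL = ⌊$50,286/7⌋ = $7,183 → take DB $13,096. Book value $39,290.
Year 3: DB = ⌊$39,290 × 200%/8⌋ = $9,822; SL = ⌊$37,190/6⌋ = $6,198 → take DB $9,822. Book value $29,468.
Year 4: DB = ⌊$29,468 × 200%/8⌋ = $7,367; SL = ⌊$27,368/5⌋ = $5,473 → take DB $7,367. Book value $22,101.
Year 5: DB = ⌊$22,101 × 200%/8⌋ = $5,525; SL = ⌊$20,001/4⌋ = $5,000 → take DB $5,525. Book value $16,576.
Year 6: DB = ⌊$16,576 × 200%/8⌋ = $4,144; SL = ⌊$14,476/3⌋ = $4,825 → take SL $4,825. Book value $11,751.
Year 7: DB = ⌊$11,751 × 200%/8⌋ = $2,937; SL = ⌊$9,651/2⌋ = $4,825 → take SL $4,825. Book value $6,926.
Year 8 (final): $6,926 − $2,100 = $4,826. Book value $2,100.

$4,826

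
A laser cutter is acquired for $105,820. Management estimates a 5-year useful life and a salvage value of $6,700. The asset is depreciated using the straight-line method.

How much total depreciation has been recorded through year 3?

$59,472

Depreciable base = $105,820 − $6,700 = $99,120.
Annual expense = $99,120 / 5 = $19,824.
End of year 1: book value $85,996.
End of year 2: book value $66,172.
End of year 3: book value $46,348.
Accumulated through year 3 = $105,820 − $46,348 = $59,472.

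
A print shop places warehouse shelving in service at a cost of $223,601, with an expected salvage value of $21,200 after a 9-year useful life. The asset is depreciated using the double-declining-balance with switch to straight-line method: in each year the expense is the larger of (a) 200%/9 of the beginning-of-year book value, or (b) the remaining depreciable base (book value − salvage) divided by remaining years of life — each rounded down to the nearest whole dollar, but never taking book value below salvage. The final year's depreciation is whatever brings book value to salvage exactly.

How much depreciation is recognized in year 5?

$18,184

Depreciable base = $223,601 − $21,200 = $202,401.
Year 1: DB = ⌊$223,601 × 200%/9⌋ = $49,689; SL = ⌊$202,401/9⌋ = $22,489 → take DB $49,689. Book value $173,912.
Year 2: DB = ⌊$173,912 × 200%/9⌋ = $38,647; SL = ⌊$152,712/8⌋ = $19,089 → take DB $38,647. Book value $135,265.
Year 3: DB = ⌊$135,265 × 200%/9⌋ = $30,058; SL = ⌊$114,065/7⌋ = $16,295 → take DB $30,058. Book value $105,207.
Year 4: DB = ⌊$105,207 × 200%/9⌋ = $23,379; SL = ⌊$84,007/6⌋ = $14,001 → take DB $23,379. Book value $81,828.
Year 5: DB = ⌊$81,828 × 200%/9⌋ = $18,184; SL = ⌊$60,628/5⌋ = $12,125 → take DB $18,184. Book value $63,644.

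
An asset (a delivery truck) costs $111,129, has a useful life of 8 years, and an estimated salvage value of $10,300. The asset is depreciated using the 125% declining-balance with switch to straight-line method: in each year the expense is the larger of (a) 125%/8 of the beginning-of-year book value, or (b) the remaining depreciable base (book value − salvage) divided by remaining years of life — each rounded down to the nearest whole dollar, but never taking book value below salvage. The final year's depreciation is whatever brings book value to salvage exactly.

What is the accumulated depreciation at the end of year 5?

Depreciable base = $111,129 − $10,300 = $100,829.
Year 1: DB = ⌊$111,129 × 125%/8⌋ = $17,363; SL = ⌊$100,829/8⌋ = $12,603 → take DB $17,363. Book value $93,766.
Year 2: DB = ⌊$93,766 × 125%/8⌋ = $14,650; SL = ⌊$83,466/7⌋ = $11,923 → take DB $14,650. Book value $79,116.
Year 3: DB = ⌊$79,116 × 125%/8⌋ = $12,361; SL = ⌊$68,816/6⌋ = $11,469 → take DB $12,361. Book value $66,755.
Year 4: DB = ⌊$66,755 × 125%/8⌋ = $10,430; SL = ⌊$56,455/5⌋ = $11,291 → take SL $11,291. Book value $55,464.
Year 5: DB = ⌊$55,464 × 125%/8⌋ = $8,666; SL = ⌊$45,164/4⌋ = $11,291 → take SL $11,291. Book value $44,173.
Accumulated through year 5 = $111,129 − $44,173 = $66,956.

$66,956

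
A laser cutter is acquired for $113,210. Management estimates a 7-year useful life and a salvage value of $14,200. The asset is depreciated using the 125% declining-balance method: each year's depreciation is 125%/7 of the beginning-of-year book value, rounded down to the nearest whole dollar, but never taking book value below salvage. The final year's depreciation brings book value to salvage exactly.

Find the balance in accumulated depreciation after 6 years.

Depreciable base = $113,210 − $14,200 = $99,010.
Year 1: ⌊$113,210 × 125%/7⌋ = $20,216. Book value $92,994.
Year 2: ⌊$92,994 × 125%/7⌋ = $16,606. Book value $76,388.
Year 3: ⌊$76,388 × 125%/7⌋ = $13,640. Book value $62,748.
Year 4: ⌊$62,748 × 125%/7⌋ = $11,205. Book value $51,543.
Year 5: ⌊$51,543 × 125%/7⌋ = $9,204. Book value $42,339.
Year 6: ⌊$42,339 × 125%/7⌋ = $7,560. Book value $34,779.
Accumulated through year 6 = $113,210 − $34,779 = $78,431.

$78,431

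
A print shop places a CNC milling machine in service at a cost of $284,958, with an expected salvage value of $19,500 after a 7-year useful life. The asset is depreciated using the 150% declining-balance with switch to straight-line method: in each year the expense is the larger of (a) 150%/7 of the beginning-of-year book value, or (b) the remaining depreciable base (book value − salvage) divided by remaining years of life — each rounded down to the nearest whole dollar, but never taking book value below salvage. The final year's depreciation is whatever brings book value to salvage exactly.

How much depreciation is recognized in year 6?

Depreciable base = $284,958 − $19,500 = $265,458.
Year 1: DB = ⌊$284,958 × 150%/7⌋ = $61,062; SL = ⌊$265,458/7⌋ = $37,922 → take DB $61,062. Book value $223,896.
Year 2: DB = ⌊$223,896 × 150%/7⌋ = $47,977; SL = ⌊$204,396/6⌋ = $34,066 → take DB $47,977. Book value $175,919.
Year 3: DB = ⌊$175,919 × 150%/7⌋ = $37,696; SL = ⌊$156,419/5⌋ = $31,283 → take DB $37,696. Book value $138,223.
Year 4: DB = ⌊$138,223 × 150%/7⌋ = $29,619; SL = ⌊$118,723/4⌋ = $29,680 → take SL $29,680. Book value $108,543.
Year 5: DB = ⌊$108,543 × 150%/7⌋ = $23,259; SL = ⌊$89,043/3⌋ = $29,681 → take SL $29,681. Book value $78,862.
Year 6: DB = ⌊$78,862 × 150%/7⌋ = $16,899; SL = ⌊$59,362/2⌋ = $29,681 → take SL $29,681. Book value $49,181.

$29,681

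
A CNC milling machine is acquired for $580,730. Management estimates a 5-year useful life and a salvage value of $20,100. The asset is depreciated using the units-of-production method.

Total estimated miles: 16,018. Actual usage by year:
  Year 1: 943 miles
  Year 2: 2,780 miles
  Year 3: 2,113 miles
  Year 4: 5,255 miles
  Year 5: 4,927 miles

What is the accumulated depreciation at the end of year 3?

$204,260

Depreciable base = $580,730 − $20,100 = $560,630.
Rate = $560,630 / 16,018 miles = $35 per mile.
Year 1: 943 × $35 = $33,005. Book value $547,725.
Year 2: 2,780 × $35 = $97,300. Book value $450,425.
Year 3: 2,113 × $35 = $73,955. Book value $376,470.
Accumulated through year 3 = $580,730 − $376,470 = $204,260.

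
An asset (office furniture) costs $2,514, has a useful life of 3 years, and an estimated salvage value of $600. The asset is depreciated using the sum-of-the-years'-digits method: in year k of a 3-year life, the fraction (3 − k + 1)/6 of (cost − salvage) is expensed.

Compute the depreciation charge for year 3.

Depreciable base = $2,514 − $600 = $1,914.
Sum of the years' digits = 3+2+1 = 6.
Year 1: $1,914 × 3/6 = $957. Book value $1,557.
Year 2: $1,914 × 2/6 = $638. Book value $919.
Year 3: $1,914 × 1/6 = $319. Book value $600.

$319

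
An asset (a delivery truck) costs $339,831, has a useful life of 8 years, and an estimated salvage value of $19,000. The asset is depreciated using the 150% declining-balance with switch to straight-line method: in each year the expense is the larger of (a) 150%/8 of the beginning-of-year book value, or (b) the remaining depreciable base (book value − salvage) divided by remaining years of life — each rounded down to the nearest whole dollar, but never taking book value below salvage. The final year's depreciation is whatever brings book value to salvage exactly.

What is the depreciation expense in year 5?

Depreciable base = $339,831 − $19,000 = $320,831.
Year 1: DB = ⌊$339,831 × 150%/8⌋ = $63,718; SL = ⌊$320,831/8⌋ = $40,103 → take DB $63,718. Book value $276,113.
Year 2: DB = ⌊$276,113 × 150%/8⌋ = $51,771; SL = ⌊$257,113/7⌋ = $36,730 → take DB $51,771. Book value $224,342.
Year 3: DB = ⌊$224,342 × 150%/8⌋ = $42,064; SL = ⌊$205,342/6⌋ = $34,223 → take DB $42,064. Book value $182,278.
Year 4: DB = ⌊$182,278 × 150%/8⌋ = $34,177; SL = ⌊$163,278/5⌋ = $32,655 → take DB $34,177. Book value $148,101.
Year 5: DB = ⌊$148,101 × 150%/8⌋ = $27,768; SL = ⌊$129,101/4⌋ = $32,275 → take SL $32,275. Book value $115,826.

$32,275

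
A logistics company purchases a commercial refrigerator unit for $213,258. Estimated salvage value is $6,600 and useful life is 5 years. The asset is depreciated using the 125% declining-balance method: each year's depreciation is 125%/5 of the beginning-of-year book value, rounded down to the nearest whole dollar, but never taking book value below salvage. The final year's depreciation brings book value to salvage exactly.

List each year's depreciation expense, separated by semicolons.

Depreciable base = $213,258 − $6,600 = $206,658.
Year 1: ⌊$213,258 × 125%/5⌋ = $53,314. Book value $159,944.
Year 2: ⌊$159,944 × 125%/5⌋ = $39,986. Book value $119,958.
Year 3: ⌊$119,958 × 125%/5⌋ = $29,989. Book value $89,969.
Year 4: ⌊$89,969 × 125%/5⌋ = $22,492. Book value $67,477.
Year 5 (final): $67,477 − $6,600 = $60,877. Book value $6,600.

$53,314; $39,986; $29,989; $22,492; $60,877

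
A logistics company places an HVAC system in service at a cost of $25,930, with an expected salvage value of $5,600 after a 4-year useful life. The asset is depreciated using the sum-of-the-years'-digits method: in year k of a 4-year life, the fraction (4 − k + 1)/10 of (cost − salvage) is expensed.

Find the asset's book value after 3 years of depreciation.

$7,633

Depreciable base = $25,930 − $5,600 = $20,330.
Sum of the years' digits = 4+3+2+1 = 10.
Year 1: $20,330 × 4/10 = $8,132. Book value $17,798.
Year 2: $20,330 × 3/10 = $6,099. Book value $11,699.
Year 3: $20,330 × 2/10 = $4,066. Book value $7,633.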